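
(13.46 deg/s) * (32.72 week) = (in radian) 4.649e+06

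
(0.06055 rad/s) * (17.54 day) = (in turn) 1.46e+04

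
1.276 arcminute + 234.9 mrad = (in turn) 0.03744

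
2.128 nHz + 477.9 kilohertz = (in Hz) 4.779e+05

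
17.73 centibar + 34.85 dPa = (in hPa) 177.3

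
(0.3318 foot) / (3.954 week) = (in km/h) 1.522e-07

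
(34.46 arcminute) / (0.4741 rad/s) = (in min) 0.0003524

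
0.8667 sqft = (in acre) 1.99e-05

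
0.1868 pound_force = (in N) 0.8309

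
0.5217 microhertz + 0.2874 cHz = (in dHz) 0.02875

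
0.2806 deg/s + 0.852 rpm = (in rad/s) 0.09412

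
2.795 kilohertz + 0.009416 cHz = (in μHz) 2.795e+09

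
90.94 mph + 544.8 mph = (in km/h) 1023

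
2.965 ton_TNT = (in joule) 1.241e+10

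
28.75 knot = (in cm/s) 1479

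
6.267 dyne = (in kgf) 6.391e-06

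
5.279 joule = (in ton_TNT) 1.262e-09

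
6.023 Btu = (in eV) 3.966e+22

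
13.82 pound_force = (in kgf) 6.269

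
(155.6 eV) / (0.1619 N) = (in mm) 1.54e-13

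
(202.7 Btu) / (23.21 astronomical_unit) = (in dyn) 0.006159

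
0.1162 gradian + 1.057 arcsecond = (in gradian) 0.1165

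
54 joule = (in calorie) 12.91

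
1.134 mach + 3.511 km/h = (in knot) 752.5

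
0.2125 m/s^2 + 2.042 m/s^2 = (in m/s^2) 2.254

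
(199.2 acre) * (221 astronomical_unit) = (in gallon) 7.041e+21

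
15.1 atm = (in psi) 221.9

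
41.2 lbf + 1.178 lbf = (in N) 188.5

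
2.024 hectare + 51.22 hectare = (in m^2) 5.324e+05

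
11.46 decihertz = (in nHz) 1.146e+09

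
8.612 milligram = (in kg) 8.612e-06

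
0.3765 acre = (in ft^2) 1.64e+04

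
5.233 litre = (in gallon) 1.382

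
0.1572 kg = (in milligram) 1.572e+05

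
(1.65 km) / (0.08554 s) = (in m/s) 1.929e+04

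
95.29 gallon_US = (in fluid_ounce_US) 1.22e+04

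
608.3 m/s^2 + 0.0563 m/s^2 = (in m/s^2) 608.4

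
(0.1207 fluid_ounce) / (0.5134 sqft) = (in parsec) 2.425e-21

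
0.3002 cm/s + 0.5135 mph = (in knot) 0.4521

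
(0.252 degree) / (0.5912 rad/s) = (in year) 2.359e-10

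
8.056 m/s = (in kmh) 29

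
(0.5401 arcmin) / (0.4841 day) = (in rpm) 3.587e-08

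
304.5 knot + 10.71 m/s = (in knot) 325.3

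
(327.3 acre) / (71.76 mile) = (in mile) 0.007127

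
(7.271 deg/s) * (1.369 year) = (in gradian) 3.488e+08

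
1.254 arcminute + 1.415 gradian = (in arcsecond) 4660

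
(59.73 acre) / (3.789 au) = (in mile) 2.65e-10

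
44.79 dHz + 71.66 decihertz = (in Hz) 11.64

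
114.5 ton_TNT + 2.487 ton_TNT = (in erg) 4.895e+18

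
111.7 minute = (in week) 0.01108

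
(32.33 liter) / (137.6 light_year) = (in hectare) 2.483e-24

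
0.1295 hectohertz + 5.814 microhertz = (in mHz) 1.295e+04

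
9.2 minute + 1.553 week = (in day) 10.88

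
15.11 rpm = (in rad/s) 1.582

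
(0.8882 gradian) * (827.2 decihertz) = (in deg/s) 66.12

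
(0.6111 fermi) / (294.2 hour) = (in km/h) 2.077e-21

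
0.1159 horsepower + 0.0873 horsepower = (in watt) 151.5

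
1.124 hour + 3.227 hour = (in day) 0.1813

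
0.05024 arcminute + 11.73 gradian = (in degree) 10.56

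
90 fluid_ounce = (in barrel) 0.01674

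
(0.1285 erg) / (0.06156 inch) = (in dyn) 0.8218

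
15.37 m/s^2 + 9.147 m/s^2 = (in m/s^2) 24.52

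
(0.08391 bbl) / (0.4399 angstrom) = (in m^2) 3.033e+08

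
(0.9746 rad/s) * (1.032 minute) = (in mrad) 6.035e+04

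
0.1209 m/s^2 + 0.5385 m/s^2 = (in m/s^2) 0.6594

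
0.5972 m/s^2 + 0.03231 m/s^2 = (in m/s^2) 0.6295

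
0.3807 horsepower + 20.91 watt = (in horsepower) 0.4087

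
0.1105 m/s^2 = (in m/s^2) 0.1105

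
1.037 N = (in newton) 1.037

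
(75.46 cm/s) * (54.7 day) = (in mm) 3.566e+09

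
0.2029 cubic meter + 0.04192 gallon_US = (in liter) 203.1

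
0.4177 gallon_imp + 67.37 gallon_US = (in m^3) 0.2569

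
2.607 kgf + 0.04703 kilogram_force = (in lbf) 5.851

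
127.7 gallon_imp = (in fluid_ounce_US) 1.963e+04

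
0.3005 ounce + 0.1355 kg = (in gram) 144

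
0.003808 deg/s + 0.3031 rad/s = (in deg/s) 17.37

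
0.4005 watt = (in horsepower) 0.0005371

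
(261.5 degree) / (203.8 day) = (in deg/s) 1.485e-05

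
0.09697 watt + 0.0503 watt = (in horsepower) 0.0001975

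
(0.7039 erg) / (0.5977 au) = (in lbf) 1.77e-19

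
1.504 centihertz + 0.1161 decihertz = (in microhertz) 2.665e+04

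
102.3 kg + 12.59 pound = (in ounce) 3810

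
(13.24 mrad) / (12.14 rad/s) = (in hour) 3.029e-07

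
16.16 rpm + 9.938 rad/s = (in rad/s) 11.63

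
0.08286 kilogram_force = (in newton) 0.8126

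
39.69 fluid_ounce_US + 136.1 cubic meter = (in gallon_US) 3.595e+04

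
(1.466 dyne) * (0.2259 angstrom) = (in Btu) 3.139e-19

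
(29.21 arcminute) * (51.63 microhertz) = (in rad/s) 4.387e-07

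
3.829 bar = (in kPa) 382.9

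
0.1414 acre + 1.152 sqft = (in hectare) 0.05723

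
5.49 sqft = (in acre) 0.000126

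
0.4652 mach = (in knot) 307.9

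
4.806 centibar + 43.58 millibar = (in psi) 1.329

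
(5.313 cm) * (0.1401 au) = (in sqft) 1.199e+10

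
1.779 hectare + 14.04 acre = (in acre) 18.44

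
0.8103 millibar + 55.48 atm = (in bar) 56.22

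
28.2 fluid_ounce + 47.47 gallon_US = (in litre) 180.5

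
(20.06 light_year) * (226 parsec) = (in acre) 3.27e+32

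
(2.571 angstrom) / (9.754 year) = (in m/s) 8.358e-19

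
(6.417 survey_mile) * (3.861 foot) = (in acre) 3.003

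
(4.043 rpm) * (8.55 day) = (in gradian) 1.991e+07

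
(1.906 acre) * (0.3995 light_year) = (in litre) 2.915e+22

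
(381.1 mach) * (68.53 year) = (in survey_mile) 1.743e+11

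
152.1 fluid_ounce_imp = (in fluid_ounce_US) 146.1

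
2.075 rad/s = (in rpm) 19.81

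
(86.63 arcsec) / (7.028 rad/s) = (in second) 5.976e-05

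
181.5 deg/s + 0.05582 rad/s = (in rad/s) 3.224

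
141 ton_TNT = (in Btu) 5.592e+08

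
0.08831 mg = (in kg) 8.831e-08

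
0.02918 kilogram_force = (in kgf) 0.02918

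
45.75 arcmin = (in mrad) 13.31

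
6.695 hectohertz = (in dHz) 6695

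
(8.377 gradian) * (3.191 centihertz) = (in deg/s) 0.2406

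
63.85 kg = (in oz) 2252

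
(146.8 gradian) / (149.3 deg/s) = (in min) 0.01475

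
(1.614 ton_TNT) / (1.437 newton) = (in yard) 5.139e+09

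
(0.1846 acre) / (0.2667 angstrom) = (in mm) 2.801e+16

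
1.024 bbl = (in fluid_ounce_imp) 5730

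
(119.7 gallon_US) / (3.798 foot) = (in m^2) 0.3914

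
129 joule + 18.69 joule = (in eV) 9.218e+20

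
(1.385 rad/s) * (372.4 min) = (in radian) 3.095e+04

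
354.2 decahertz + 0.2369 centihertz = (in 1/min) 2.125e+05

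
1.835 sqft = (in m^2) 0.1705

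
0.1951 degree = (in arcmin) 11.71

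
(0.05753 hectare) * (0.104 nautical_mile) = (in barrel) 6.97e+05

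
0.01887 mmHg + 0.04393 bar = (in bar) 0.04396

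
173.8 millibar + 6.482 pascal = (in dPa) 1.739e+05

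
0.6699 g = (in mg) 669.9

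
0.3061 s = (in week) 5.061e-07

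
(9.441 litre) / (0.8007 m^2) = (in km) 1.179e-05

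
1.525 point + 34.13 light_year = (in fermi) 3.229e+32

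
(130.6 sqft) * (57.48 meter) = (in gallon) 1.842e+05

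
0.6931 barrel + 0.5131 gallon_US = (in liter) 112.1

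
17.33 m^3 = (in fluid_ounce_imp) 6.099e+05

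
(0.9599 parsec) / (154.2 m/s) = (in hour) 5.336e+10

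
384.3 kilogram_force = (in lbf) 847.2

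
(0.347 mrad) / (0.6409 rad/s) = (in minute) 9.024e-06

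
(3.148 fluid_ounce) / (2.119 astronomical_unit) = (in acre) 7.257e-20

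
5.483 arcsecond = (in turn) 4.231e-06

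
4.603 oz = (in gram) 130.5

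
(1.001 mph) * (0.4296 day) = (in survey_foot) 5.449e+04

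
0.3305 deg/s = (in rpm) 0.05508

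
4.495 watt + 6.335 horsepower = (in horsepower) 6.341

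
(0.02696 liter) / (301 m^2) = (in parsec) 2.903e-24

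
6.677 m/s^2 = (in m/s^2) 6.677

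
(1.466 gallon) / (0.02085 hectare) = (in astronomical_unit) 1.779e-16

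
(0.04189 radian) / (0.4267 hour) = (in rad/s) 2.727e-05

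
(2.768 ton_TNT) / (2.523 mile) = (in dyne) 2.852e+11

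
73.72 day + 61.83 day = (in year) 0.3714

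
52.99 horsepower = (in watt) 3.951e+04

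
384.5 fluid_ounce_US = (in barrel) 0.07152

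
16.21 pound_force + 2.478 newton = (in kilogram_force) 7.605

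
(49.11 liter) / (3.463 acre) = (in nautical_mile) 1.892e-09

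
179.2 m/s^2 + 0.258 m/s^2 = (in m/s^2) 179.5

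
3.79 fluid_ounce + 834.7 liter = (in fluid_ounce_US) 2.823e+04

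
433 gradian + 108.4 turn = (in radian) 687.9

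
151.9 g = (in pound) 0.3349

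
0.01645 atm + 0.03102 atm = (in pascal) 4810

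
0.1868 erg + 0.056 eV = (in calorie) 4.465e-09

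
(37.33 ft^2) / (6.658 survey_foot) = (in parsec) 5.538e-17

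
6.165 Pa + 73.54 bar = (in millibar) 7.354e+04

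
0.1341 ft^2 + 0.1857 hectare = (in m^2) 1857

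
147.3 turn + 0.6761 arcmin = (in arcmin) 3.182e+06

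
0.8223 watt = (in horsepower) 0.001103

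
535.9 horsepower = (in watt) 3.996e+05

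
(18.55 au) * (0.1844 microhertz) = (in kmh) 1.842e+06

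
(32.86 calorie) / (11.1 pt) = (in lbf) 7893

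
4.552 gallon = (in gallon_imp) 3.79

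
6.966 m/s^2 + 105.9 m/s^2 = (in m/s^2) 112.9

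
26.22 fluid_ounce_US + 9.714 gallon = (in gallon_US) 9.919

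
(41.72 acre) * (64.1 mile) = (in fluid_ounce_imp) 6.13e+14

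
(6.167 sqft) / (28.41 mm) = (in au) 1.348e-10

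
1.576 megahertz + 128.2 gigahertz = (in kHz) 1.282e+08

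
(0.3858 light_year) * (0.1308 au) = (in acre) 1.765e+22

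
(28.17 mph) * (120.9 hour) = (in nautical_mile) 2960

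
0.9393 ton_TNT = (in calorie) 9.393e+08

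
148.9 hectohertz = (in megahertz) 0.01489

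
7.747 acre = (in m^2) 3.135e+04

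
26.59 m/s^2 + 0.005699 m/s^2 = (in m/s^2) 26.6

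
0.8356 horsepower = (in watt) 623.1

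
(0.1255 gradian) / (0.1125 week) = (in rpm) 2.767e-07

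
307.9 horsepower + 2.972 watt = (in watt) 2.296e+05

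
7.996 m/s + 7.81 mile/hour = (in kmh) 41.35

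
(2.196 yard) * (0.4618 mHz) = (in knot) 0.001803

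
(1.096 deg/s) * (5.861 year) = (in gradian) 2.251e+08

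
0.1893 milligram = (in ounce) 6.677e-06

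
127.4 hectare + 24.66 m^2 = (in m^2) 1.274e+06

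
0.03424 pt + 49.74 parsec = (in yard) 1.678e+18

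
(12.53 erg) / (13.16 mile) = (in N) 5.916e-11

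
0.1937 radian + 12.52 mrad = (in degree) 11.82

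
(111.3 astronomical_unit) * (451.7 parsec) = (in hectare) 2.321e+28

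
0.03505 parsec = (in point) 3.066e+18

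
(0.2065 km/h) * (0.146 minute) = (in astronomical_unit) 3.359e-12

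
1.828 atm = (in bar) 1.852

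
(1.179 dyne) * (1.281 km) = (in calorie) 0.00361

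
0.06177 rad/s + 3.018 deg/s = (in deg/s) 6.557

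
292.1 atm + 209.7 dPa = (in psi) 4293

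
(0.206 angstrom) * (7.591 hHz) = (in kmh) 5.629e-08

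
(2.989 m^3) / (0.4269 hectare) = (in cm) 0.07002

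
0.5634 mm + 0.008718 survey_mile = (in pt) 3.977e+04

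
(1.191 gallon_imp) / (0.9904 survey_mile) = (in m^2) 3.397e-06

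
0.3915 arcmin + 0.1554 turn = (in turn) 0.1554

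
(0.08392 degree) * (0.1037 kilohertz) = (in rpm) 1.45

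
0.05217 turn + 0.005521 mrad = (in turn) 0.05217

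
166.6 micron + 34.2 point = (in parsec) 3.964e-19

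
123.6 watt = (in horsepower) 0.1658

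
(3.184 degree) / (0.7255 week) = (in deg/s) 7.256e-06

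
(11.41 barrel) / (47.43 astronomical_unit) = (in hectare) 2.557e-17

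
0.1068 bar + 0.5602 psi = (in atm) 0.1435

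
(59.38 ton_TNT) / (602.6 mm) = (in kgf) 4.204e+10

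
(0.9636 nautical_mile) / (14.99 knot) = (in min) 3.857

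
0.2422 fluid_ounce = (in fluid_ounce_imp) 0.2521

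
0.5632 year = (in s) 1.776e+07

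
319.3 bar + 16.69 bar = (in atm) 331.6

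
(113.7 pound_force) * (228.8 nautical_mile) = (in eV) 1.338e+27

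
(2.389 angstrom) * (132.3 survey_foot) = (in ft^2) 1.037e-07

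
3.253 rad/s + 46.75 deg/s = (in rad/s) 4.069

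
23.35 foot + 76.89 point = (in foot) 23.44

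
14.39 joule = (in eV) 8.982e+19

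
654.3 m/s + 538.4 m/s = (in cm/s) 1.193e+05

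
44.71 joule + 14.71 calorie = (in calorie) 25.4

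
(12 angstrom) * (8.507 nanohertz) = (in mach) 2.998e-20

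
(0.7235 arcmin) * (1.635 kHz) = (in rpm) 3.286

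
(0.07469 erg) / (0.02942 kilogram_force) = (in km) 2.589e-11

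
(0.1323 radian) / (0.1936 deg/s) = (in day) 0.0004532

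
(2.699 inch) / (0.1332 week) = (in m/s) 8.51e-07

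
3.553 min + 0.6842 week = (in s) 4.14e+05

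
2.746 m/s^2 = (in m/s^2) 2.746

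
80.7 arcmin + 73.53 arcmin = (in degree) 2.571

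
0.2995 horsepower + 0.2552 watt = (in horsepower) 0.2998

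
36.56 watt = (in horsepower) 0.04903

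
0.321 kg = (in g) 321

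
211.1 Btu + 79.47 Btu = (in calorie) 7.327e+04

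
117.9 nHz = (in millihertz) 0.0001179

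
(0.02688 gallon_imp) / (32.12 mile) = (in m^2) 2.364e-09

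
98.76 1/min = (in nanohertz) 1.646e+09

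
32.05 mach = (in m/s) 1.091e+04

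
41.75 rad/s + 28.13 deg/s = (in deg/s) 2420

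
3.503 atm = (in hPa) 3549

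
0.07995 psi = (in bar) 0.005512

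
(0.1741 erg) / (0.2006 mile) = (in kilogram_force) 5.499e-12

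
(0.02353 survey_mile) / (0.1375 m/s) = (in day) 0.003188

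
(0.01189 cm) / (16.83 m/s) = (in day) 8.177e-11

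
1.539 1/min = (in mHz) 25.65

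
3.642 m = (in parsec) 1.18e-16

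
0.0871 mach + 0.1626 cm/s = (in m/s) 29.66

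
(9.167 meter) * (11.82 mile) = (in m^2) 1.744e+05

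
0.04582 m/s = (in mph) 0.1025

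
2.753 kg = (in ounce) 97.11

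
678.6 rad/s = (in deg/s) 3.888e+04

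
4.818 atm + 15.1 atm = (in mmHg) 1.514e+04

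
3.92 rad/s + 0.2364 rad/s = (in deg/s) 238.1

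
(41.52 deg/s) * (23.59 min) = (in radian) 1026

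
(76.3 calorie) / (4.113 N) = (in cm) 7762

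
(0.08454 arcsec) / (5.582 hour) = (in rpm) 1.948e-10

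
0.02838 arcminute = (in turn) 1.314e-06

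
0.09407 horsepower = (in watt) 70.15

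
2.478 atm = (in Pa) 2.511e+05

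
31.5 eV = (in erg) 5.047e-11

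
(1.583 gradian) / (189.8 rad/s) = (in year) 4.154e-12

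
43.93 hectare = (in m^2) 4.393e+05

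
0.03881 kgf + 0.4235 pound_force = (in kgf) 0.2309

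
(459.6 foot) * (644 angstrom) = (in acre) 2.229e-09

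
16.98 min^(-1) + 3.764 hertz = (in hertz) 4.047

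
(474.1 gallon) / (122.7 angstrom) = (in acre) 3.614e+04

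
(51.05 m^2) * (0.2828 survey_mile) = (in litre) 2.323e+07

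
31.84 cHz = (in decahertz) 0.03184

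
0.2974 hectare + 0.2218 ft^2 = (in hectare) 0.2974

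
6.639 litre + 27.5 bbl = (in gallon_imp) 963.2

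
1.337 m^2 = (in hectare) 0.0001337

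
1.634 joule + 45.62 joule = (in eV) 2.949e+20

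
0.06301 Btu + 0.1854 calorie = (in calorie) 16.07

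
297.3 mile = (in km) 478.5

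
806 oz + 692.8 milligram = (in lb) 50.38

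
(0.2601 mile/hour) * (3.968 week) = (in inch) 1.099e+07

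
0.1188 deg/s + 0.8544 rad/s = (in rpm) 8.179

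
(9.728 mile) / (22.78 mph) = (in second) 1537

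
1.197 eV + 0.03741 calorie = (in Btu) 0.0001484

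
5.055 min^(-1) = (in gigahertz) 8.425e-11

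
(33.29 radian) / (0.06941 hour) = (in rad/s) 0.1332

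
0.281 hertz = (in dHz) 2.81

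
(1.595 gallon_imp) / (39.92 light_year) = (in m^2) 1.92e-20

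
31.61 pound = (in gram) 1.434e+04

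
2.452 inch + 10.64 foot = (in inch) 130.1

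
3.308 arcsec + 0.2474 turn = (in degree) 89.06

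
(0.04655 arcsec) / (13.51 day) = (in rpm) 1.846e-12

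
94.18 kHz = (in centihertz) 9.418e+06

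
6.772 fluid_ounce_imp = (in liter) 0.1924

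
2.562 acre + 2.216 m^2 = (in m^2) 1.037e+04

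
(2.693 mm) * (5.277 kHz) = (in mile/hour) 31.79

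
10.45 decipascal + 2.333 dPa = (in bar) 1.278e-05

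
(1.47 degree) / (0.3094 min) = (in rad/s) 0.001382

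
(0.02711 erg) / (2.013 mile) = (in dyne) 8.368e-08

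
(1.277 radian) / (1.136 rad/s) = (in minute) 0.01874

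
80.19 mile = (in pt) 3.658e+08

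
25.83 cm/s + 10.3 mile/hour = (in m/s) 4.863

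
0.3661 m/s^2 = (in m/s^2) 0.3661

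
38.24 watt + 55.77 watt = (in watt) 94.01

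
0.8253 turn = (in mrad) 5186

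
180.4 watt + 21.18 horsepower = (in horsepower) 21.42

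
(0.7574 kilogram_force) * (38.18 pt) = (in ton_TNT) 2.391e-11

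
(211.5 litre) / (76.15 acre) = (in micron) 0.6863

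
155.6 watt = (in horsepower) 0.2087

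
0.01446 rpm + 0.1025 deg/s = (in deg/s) 0.1893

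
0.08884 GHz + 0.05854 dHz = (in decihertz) 8.884e+08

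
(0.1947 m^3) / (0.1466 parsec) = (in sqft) 4.633e-16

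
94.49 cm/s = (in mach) 0.002775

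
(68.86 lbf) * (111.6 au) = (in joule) 5.114e+15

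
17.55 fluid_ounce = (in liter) 0.519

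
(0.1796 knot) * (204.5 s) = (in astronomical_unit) 1.263e-10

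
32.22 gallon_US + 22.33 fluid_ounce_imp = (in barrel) 0.7711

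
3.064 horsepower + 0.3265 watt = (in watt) 2285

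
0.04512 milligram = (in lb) 9.947e-08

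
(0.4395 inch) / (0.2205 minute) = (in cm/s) 0.08438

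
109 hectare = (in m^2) 1.09e+06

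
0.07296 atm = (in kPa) 7.393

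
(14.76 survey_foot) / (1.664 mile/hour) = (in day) 7e-05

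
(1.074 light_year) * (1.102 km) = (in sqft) 1.205e+20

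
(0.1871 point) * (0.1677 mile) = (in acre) 4.402e-06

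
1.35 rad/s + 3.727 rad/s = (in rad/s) 5.077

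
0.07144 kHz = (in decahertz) 7.144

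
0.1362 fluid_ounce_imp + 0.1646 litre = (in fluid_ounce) 5.697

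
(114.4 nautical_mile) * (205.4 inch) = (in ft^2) 1.19e+07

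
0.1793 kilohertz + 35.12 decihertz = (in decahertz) 18.28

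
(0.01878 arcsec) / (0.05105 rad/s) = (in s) 1.784e-06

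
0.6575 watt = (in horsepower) 0.0008817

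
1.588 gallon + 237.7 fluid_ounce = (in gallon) 3.445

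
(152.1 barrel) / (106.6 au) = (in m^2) 1.516e-12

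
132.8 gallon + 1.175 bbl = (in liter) 689.5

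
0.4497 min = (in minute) 0.4497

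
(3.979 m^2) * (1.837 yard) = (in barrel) 42.04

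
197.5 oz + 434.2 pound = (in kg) 202.5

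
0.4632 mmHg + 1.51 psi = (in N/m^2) 1.047e+04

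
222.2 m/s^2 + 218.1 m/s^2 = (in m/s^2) 440.3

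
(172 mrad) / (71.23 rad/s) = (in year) 7.657e-11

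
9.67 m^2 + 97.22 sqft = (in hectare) 0.00187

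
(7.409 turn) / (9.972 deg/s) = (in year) 8.482e-06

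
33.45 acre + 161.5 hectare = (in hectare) 175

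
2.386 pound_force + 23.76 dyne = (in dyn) 1.061e+06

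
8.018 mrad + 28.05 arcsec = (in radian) 0.008154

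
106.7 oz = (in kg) 3.025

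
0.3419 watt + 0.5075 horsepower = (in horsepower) 0.508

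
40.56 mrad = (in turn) 0.006455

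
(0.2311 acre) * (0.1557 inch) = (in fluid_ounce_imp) 1.302e+05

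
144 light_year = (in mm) 1.362e+21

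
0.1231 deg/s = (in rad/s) 0.002149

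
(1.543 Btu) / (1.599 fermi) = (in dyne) 1.018e+23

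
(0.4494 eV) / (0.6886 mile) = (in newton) 6.497e-23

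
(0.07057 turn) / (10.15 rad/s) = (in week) 7.223e-08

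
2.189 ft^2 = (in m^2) 0.2034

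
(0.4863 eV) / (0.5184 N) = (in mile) 9.339e-23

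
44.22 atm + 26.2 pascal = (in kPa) 4481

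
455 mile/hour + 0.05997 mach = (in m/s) 223.8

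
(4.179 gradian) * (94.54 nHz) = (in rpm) 5.926e-08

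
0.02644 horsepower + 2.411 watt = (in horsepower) 0.02967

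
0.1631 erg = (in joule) 1.631e-08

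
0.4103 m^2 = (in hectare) 4.103e-05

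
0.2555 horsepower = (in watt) 190.5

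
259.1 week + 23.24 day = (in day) 1837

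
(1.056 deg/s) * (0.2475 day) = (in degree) 2.258e+04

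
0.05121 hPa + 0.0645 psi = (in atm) 0.00444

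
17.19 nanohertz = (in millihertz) 1.719e-05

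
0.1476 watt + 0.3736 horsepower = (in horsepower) 0.3738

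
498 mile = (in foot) 2.629e+06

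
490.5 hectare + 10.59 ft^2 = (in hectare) 490.5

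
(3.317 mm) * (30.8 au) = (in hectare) 1.528e+06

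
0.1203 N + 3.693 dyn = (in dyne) 1.203e+04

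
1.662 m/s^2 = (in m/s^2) 1.662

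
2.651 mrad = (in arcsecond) 546.8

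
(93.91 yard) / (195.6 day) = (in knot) 9.877e-06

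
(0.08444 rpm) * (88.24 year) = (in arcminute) 8.459e+10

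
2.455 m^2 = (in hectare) 0.0002455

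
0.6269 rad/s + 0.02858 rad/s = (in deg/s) 37.56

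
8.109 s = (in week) 1.341e-05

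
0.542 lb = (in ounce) 8.672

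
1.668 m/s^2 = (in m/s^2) 1.668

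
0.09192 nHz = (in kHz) 9.192e-14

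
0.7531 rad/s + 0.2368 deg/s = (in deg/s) 43.39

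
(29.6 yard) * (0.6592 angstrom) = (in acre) 4.409e-13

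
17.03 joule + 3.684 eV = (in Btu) 0.01614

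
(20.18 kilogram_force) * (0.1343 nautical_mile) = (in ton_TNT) 1.176e-05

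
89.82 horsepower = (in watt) 6.698e+04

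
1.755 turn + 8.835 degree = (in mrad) 1.118e+04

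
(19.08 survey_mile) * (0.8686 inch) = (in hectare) 0.06775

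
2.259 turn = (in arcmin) 4.879e+04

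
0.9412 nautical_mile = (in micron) 1.743e+09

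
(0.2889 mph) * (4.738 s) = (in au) 4.09e-12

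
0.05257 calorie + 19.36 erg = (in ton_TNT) 5.257e-11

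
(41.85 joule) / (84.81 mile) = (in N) 0.0003066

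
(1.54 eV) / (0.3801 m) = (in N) 6.491e-19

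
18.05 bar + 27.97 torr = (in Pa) 1.809e+06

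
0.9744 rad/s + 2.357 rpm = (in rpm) 11.66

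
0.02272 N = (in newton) 0.02272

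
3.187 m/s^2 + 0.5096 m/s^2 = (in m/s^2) 3.697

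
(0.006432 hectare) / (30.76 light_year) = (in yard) 2.417e-16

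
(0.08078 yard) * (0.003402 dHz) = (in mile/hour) 5.621e-05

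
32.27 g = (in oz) 1.138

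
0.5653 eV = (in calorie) 2.165e-20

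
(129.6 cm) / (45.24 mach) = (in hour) 2.337e-08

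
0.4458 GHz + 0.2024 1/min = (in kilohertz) 4.458e+05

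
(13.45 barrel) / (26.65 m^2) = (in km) 8.024e-05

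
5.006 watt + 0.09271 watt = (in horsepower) 0.006837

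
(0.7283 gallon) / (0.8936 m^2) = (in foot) 0.01012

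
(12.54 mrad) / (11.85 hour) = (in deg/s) 1.684e-05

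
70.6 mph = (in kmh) 113.6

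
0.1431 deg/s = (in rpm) 0.02385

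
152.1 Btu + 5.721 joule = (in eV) 1.002e+24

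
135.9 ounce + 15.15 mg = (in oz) 135.9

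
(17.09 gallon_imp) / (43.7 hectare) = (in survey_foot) 5.833e-07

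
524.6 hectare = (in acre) 1296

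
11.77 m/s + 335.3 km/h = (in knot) 203.9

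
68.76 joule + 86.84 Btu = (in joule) 9.169e+04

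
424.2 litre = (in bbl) 2.668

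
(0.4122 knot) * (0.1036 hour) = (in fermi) 7.909e+16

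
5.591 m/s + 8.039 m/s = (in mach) 0.04003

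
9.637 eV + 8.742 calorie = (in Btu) 0.03467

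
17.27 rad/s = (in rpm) 164.9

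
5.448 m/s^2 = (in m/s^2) 5.448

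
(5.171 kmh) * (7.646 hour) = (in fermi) 3.954e+19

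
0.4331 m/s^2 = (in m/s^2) 0.4331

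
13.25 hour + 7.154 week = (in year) 0.1387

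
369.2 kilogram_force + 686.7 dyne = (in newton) 3621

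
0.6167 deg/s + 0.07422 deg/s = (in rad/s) 0.01206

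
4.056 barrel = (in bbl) 4.056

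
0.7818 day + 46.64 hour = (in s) 2.355e+05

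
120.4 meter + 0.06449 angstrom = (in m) 120.4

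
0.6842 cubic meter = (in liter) 684.2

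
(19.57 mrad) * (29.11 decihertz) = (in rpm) 0.544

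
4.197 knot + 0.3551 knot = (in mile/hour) 5.238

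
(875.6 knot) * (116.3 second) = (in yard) 5.729e+04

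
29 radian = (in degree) 1662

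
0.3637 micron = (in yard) 3.977e-07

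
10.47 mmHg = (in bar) 0.01396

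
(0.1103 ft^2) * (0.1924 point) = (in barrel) 4.375e-06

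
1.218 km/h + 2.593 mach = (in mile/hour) 1976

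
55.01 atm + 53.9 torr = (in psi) 809.5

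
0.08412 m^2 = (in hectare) 8.412e-06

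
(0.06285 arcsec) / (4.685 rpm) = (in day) 7.188e-12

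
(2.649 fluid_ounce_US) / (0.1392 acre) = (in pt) 0.0003942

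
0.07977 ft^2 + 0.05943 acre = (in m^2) 240.5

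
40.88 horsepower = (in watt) 3.048e+04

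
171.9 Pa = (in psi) 0.02493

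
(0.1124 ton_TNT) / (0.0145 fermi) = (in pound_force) 7.291e+24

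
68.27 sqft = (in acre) 0.001567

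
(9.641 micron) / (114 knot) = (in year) 5.213e-15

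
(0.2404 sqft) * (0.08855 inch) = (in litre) 0.05023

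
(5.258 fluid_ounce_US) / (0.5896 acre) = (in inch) 2.566e-06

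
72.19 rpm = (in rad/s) 7.56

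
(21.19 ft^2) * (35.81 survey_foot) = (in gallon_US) 5676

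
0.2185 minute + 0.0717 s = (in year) 4.18e-07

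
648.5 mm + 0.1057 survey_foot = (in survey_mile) 0.000423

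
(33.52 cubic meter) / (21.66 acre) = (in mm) 0.3824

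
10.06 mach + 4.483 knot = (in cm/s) 3.428e+05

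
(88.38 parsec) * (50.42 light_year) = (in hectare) 1.301e+32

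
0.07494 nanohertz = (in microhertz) 7.494e-05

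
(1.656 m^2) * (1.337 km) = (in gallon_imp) 4.87e+05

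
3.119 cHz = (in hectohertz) 0.0003119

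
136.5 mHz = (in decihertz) 1.365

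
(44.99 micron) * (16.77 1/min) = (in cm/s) 0.001257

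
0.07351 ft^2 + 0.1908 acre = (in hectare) 0.07721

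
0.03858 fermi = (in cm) 3.858e-15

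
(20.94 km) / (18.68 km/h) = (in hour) 1.121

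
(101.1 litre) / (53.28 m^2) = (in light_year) 2.006e-19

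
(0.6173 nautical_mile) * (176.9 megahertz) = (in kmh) 7.281e+11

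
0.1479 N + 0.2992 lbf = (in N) 1.479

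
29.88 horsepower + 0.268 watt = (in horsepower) 29.88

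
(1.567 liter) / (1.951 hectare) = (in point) 0.0002277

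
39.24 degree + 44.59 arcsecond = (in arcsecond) 1.413e+05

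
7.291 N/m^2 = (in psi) 0.001057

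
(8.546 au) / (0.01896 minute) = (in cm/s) 1.124e+14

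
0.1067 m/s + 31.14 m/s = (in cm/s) 3125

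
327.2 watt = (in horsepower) 0.4388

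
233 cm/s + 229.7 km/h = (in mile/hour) 147.9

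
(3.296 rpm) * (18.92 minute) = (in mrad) 3.918e+05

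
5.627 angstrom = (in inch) 2.215e-08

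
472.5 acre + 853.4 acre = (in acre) 1326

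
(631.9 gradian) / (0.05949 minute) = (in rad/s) 2.781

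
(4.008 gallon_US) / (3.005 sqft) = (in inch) 2.14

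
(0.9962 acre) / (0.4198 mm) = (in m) 9.603e+06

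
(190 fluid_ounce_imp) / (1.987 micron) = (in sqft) 2.924e+04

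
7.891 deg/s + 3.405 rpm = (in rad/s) 0.4943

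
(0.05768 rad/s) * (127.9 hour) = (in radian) 2.656e+04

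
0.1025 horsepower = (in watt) 76.43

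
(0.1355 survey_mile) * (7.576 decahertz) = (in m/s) 1.652e+04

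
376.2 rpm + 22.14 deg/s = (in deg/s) 2279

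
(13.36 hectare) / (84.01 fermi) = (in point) 4.508e+21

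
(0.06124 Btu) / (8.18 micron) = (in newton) 7.899e+06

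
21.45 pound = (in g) 9730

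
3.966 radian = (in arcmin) 1.363e+04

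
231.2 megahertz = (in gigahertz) 0.2312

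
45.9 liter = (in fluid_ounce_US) 1552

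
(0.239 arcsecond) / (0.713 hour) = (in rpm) 4.311e-09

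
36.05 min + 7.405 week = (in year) 0.1421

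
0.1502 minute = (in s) 9.012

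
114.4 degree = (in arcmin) 6864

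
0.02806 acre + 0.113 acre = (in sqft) 6145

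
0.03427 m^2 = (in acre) 8.468e-06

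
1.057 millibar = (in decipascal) 1057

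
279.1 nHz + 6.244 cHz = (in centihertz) 6.244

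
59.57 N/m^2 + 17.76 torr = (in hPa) 24.27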